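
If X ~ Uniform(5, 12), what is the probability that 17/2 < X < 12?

P(17/2 < X < 12) = ∫_{17/2}^{12} f(x) dx
where f(x) = \frac{1}{7}
= \frac{1}{2}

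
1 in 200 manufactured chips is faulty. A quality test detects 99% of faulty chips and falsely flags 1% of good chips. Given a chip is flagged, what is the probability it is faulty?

Let D = the rare event, + = positive/flagged.
P(D) = 1/200
P(+|D) = 99/100
P(+|D') = 1/100
P(+) = P(+|D)P(D) + P(+|D')P(D')
     = \frac{99}{100} × \frac{1}{200} + \frac{1}{100} × \frac{199}{200}
     = \frac{149}{10000}
P(D|+) = P(+|D)P(D)/P(+) = \frac{99}{298}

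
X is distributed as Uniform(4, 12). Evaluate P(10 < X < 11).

P(10 < X < 11) = ∫_{10}^{11} f(x) dx
where f(x) = \frac{1}{8}
= \frac{1}{8}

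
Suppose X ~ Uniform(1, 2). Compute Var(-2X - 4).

For X ~ Uniform(1, 2):
Var(X) = \frac{1}{12}
Var(-2X - 4) = (-2)² × Var(X) = 4 × \frac{1}{12} = \frac{1}{3}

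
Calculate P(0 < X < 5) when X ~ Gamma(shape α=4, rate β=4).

P(0 < X < 5) = ∫_{0}^{5} f(x) dx
where f(x) = \frac{128 x^{3} e^{- 4 x}}{3}
= 1 - \frac{4663}{3 e^{20}}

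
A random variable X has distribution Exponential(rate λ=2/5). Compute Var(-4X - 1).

For X ~ Exponential(rate λ=2/5):
Var(X) = \frac{25}{4}
Var(-4X - 1) = (-4)² × Var(X) = 16 × \frac{25}{4} = 100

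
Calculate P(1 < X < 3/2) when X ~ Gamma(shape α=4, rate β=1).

P(1 < X < 3/2) = ∫_{1}^{3/2} f(x) dx
where f(x) = \frac{x^{3} e^{- x}}{6}
= - \frac{67}{16 e^{\frac{3}{2}}} + \frac{8}{3 e}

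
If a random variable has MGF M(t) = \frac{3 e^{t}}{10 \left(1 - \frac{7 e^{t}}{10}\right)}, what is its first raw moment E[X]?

To find E[X], compute M^(1)(0):
M^(1)(t) = \frac{3 e^{t}}{10 \left(1 - \frac{7 e^{t}}{10}\right)} + \frac{21 e^{2 t}}{100 \left(1 - \frac{7 e^{t}}{10}\right)^{2}}
M^(1)(0) = \frac{10}{3}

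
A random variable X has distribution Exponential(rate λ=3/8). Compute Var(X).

For X ~ Exponential(rate λ=3/8):
Var(X) = \frac{64}{9}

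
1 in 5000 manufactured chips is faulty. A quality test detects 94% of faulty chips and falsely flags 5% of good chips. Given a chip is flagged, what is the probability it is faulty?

Let D = the rare event, + = positive/flagged.
P(D) = 1/5000
P(+|D) = 94/100 = 47/50
P(+|D') = 5/100 = 1/20
P(+) = P(+|D)P(D) + P(+|D')P(D')
     = \frac{47}{50} × \frac{1}{5000} + \frac{1}{20} × \frac{4999}{5000}
     = \frac{25089}{500000}
P(D|+) = P(+|D)P(D)/P(+) = \frac{94}{25089}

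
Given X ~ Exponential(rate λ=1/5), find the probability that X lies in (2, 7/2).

P(2 < X < 7/2) = ∫_{2}^{7/2} f(x) dx
where f(x) = \frac{e^{- \frac{x}{5}}}{5}
= - \frac{1}{e^{\frac{7}{10}}} + e^{- \frac{2}{5}}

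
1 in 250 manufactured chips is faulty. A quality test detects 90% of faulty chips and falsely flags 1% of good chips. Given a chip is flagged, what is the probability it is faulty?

Let D = the rare event, + = positive/flagged.
P(D) = 1/250
P(+|D) = 90/100 = 9/10
P(+|D') = 1/100
P(+) = P(+|D)P(D) + P(+|D')P(D')
     = \frac{9}{10} × \frac{1}{250} + \frac{1}{100} × \frac{249}{250}
     = \frac{339}{25000}
P(D|+) = P(+|D)P(D)/P(+) = \frac{30}{113}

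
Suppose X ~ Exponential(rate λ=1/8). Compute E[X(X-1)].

E[X(X-1)] = E[X² - X] = E[X²] - E[X]
E[X] = 8
E[X²] = Var(X) + (E[X])² = 64 + (8)² = 128
E[X(X-1)] = 128 - 8 = 120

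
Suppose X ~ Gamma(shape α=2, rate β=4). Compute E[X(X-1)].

E[X(X-1)] = E[X² - X] = E[X²] - E[X]
E[X] = \frac{1}{2}
E[X²] = Var(X) + (E[X])² = \frac{1}{8} + (\frac{1}{2})² = \frac{3}{8}
E[X(X-1)] = \frac{3}{8} - \frac{1}{2} = - \frac{1}{8}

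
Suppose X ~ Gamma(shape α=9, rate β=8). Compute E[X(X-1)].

E[X(X-1)] = E[X² - X] = E[X²] - E[X]
E[X] = \frac{9}{8}
E[X²] = Var(X) + (E[X])² = \frac{9}{64} + (\frac{9}{8})² = \frac{45}{32}
E[X(X-1)] = \frac{45}{32} - \frac{9}{8} = \frac{9}{32}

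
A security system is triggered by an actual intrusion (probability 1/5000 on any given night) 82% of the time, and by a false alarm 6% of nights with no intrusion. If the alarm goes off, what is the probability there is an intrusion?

Let D = the rare event, + = positive/flagged.
P(D) = 1/5000
P(+|D) = 82/100 = 41/50
P(+|D') = 6/100 = 3/50
P(+) = P(+|D)P(D) + P(+|D')P(D')
     = \frac{41}{50} × \frac{1}{5000} + \frac{3}{50} × \frac{4999}{5000}
     = \frac{7519}{125000}
P(D|+) = P(+|D)P(D)/P(+) = \frac{41}{15038}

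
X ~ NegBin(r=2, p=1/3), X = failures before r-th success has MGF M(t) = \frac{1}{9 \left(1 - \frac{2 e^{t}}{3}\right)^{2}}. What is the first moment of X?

To find E[X], compute M^(1)(0):
M^(1)(t) = \frac{4 e^{t}}{27 \left(1 - \frac{2 e^{t}}{3}\right)^{3}}
M^(1)(0) = 4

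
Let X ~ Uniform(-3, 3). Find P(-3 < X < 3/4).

P(-3 < X < 3/4) = ∫_{-3}^{3/4} f(x) dx
where f(x) = \frac{1}{6}
= \frac{5}{8}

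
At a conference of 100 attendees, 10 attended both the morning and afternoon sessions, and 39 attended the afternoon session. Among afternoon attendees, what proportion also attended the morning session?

P(A ∩ B) = 10/100 = 1/10
P(B) = 39/100
P(A|B) = P(A ∩ B) / P(B) = (1/10) / (39/100) = 10/39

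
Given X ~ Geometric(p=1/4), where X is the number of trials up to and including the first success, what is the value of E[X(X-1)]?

E[X(X-1)] = E[X² - X] = E[X²] - E[X]
E[X] = 4
E[X²] = Var(X) + (E[X])² = 12 + (4)² = 28
E[X(X-1)] = 28 - 4 = 24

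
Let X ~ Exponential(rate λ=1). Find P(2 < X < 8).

P(2 < X < 8) = ∫_{2}^{8} f(x) dx
where f(x) = e^{- x}
= - \frac{1 - e^{6}}{e^{8}}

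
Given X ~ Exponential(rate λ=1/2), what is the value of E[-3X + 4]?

For X ~ Exponential(rate λ=1/2):
E[X] = 2
E[-3X + 4] = -3 × E[X] + 4 = -2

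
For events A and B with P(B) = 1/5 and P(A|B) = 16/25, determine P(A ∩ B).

By definition, P(A|B) = P(A ∩ B) / P(B)
So P(A ∩ B) = P(A|B) × P(B)
= 16/25 × 1/5
= 16/125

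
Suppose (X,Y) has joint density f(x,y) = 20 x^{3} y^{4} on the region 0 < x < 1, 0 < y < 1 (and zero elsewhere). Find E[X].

E[X] = ∫_0^1 ∫_0^1 x × f(x,y) dy dx
= ∫_0^1 ∫_0^1 x × (20 x^{3} y^{4}) dy dx
= \frac{4}{5}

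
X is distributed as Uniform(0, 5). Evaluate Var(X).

For X ~ Uniform(0, 5):
Var(X) = \frac{25}{12}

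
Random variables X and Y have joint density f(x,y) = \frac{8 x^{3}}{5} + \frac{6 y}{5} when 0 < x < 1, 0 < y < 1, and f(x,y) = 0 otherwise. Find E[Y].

E[Y] = ∫_0^1 ∫_0^1 y × f(x,y) dx dy
= \frac{3}{5}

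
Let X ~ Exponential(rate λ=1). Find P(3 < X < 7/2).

P(3 < X < 7/2) = ∫_{3}^{7/2} f(x) dx
where f(x) = e^{- x}
= - \frac{1}{e^{\frac{7}{2}}} + e^{-3}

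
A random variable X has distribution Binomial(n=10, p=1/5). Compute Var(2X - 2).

For X ~ Binomial(n=10, p=1/5):
Var(X) = \frac{8}{5}
Var(2X - 2) = (2)² × Var(X) = 4 × \frac{8}{5} = \frac{32}{5}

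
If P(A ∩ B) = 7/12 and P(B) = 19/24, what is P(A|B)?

P(A|B) = P(A ∩ B) / P(B)
= (7/12) / (19/24)
= 14/19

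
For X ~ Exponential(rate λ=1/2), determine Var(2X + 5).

For X ~ Exponential(rate λ=1/2):
Var(X) = 4
Var(2X + 5) = (2)² × Var(X) = 4 × 4 = 16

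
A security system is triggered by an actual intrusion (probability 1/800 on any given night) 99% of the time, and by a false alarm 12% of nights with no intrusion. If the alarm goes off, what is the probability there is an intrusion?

Let D = the rare event, + = positive/flagged.
P(D) = 1/800
P(+|D) = 99/100
P(+|D') = 12/100 = 3/25
P(+) = P(+|D)P(D) + P(+|D')P(D')
     = \frac{99}{100} × \frac{1}{800} + \frac{3}{25} × \frac{799}{800}
     = \frac{9687}{80000}
P(D|+) = P(+|D)P(D)/P(+) = \frac{33}{3229}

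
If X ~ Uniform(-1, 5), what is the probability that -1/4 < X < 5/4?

P(-1/4 < X < 5/4) = ∫_{-1/4}^{5/4} f(x) dx
where f(x) = \frac{1}{6}
= \frac{1}{4}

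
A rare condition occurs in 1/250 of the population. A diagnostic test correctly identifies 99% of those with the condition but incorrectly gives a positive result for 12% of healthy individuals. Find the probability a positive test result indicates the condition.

Let D = the rare event, + = positive/flagged.
P(D) = 1/250
P(+|D) = 99/100
P(+|D') = 12/100 = 3/25
P(+) = P(+|D)P(D) + P(+|D')P(D')
     = \frac{99}{100} × \frac{1}{250} + \frac{3}{25} × \frac{249}{250}
     = \frac{3087}{25000}
P(D|+) = P(+|D)P(D)/P(+) = \frac{11}{343}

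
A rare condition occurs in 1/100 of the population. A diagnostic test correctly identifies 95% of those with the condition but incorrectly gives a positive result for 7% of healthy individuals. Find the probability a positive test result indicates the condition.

Let D = the rare event, + = positive/flagged.
P(D) = 1/100
P(+|D) = 95/100 = 19/20
P(+|D') = 7/100
P(+) = P(+|D)P(D) + P(+|D')P(D')
     = \frac{19}{20} × \frac{1}{100} + \frac{7}{100} × \frac{99}{100}
     = \frac{197}{2500}
P(D|+) = P(+|D)P(D)/P(+) = \frac{95}{788}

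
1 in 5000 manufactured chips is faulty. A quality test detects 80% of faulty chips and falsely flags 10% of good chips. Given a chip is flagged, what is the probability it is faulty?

Let D = the rare event, + = positive/flagged.
P(D) = 1/5000
P(+|D) = 80/100 = 4/5
P(+|D') = 10/100 = 1/10
P(+) = P(+|D)P(D) + P(+|D')P(D')
     = \frac{4}{5} × \frac{1}{5000} + \frac{1}{10} × \frac{4999}{5000}
     = \frac{5007}{50000}
P(D|+) = P(+|D)P(D)/P(+) = \frac{8}{5007}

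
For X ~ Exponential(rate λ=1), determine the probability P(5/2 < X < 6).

P(5/2 < X < 6) = ∫_{5/2}^{6} f(x) dx
where f(x) = e^{- x}
= - \frac{1}{e^{6}} + e^{- \frac{5}{2}}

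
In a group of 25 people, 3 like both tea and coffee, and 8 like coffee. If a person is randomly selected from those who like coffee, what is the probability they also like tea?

P(A ∩ B) = 3/25
P(B) = 8/25
P(A|B) = P(A ∩ B) / P(B) = (3/25) / (8/25) = 3/8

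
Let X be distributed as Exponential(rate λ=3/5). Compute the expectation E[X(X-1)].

E[X(X-1)] = E[X² - X] = E[X²] - E[X]
E[X] = \frac{5}{3}
E[X²] = Var(X) + (E[X])² = \frac{25}{9} + (\frac{5}{3})² = \frac{50}{9}
E[X(X-1)] = \frac{50}{9} - \frac{5}{3} = \frac{35}{9}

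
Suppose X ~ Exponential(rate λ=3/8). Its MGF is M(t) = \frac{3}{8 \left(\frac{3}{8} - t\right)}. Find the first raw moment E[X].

To find E[X], compute M^(1)(0):
M^(1)(t) = \frac{3}{8 \left(\frac{3}{8} - t\right)^{2}}
M^(1)(0) = \frac{8}{3}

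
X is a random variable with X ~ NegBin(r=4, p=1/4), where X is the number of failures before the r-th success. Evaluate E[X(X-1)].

E[X(X-1)] = E[X² - X] = E[X²] - E[X]
E[X] = 12
E[X²] = Var(X) + (E[X])² = 48 + (12)² = 192
E[X(X-1)] = 192 - 12 = 180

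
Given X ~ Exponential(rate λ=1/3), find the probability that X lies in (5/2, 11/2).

P(5/2 < X < 11/2) = ∫_{5/2}^{11/2} f(x) dx
where f(x) = \frac{e^{- \frac{x}{3}}}{3}
= - \frac{1 - e}{e^{\frac{11}{6}}}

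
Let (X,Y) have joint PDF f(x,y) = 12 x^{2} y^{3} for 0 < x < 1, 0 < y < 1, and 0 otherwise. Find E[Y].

E[Y] = ∫_0^1 ∫_0^1 y × f(x,y) dx dy
= \frac{4}{5}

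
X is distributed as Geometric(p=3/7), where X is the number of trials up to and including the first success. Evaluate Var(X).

For X ~ Geometric(p=3/7), where X is the number of trials up to and including the first success:
Var(X) = \frac{28}{9}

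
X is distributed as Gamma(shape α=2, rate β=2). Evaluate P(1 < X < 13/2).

P(1 < X < 13/2) = ∫_{1}^{13/2} f(x) dx
where f(x) = 4 x e^{- 2 x}
= \frac{-14 + 3 e^{11}}{e^{13}}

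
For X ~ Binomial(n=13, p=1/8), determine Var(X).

For X ~ Binomial(n=13, p=1/8):
Var(X) = \frac{91}{64}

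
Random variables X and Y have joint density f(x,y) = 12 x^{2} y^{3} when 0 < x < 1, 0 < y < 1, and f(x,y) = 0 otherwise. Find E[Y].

E[Y] = ∫_0^1 ∫_0^1 y × f(x,y) dx dy
= \frac{4}{5}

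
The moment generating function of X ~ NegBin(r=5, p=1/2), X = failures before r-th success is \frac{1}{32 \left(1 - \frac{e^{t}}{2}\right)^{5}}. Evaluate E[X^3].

To find E[X^3], compute M^(3)(0):
M^(1)(t) = \frac{5 e^{t}}{64 \left(1 - \frac{e^{t}}{2}\right)^{6}}
M^(2)(t) = \frac{5 e^{t}}{64 \left(1 - \frac{e^{t}}{2}\right)^{6}} + \frac{15 e^{2 t}}{64 \left(1 - \frac{e^{t}}{2}\right)^{7}}
M^(3)(t) = \frac{5 e^{t}}{64 \left(1 - \frac{e^{t}}{2}\right)^{6}} + \frac{45 e^{2 t}}{64 \left(1 - \frac{e^{t}}{2}\right)^{7}} + \frac{105 e^{3 t}}{128 \left(1 - \frac{e^{t}}{2}\right)^{8}}
M^(3)(0) = 305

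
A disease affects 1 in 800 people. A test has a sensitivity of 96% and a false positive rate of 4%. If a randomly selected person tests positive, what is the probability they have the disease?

Let D = the rare event, + = positive/flagged.
P(D) = 1/800
P(+|D) = 96/100 = 24/25
P(+|D') = 4/100 = 1/25
P(+) = P(+|D)P(D) + P(+|D')P(D')
     = \frac{24}{25} × \frac{1}{800} + \frac{1}{25} × \frac{799}{800}
     = \frac{823}{20000}
P(D|+) = P(+|D)P(D)/P(+) = \frac{24}{823}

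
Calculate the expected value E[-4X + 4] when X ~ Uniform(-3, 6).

For X ~ Uniform(-3, 6):
E[X] = \frac{3}{2}
E[-4X + 4] = -4 × E[X] + 4 = -2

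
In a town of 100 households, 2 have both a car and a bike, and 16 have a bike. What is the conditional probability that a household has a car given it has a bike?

P(A ∩ B) = 2/100 = 1/50
P(B) = 16/100 = 4/25
P(A|B) = P(A ∩ B) / P(B) = (1/50) / (4/25) = 1/8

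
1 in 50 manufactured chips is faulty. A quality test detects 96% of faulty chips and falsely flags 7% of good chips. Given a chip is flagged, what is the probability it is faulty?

Let D = the rare event, + = positive/flagged.
P(D) = 1/50
P(+|D) = 96/100 = 24/25
P(+|D') = 7/100
P(+) = P(+|D)P(D) + P(+|D')P(D')
     = \frac{24}{25} × \frac{1}{50} + \frac{7}{100} × \frac{49}{50}
     = \frac{439}{5000}
P(D|+) = P(+|D)P(D)/P(+) = \frac{96}{439}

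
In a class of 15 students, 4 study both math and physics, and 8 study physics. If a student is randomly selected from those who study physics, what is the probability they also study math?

P(A ∩ B) = 4/15
P(B) = 8/15
P(A|B) = P(A ∩ B) / P(B) = (4/15) / (8/15) = 1/2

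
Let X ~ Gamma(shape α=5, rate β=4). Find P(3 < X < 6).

P(3 < X < 6) = ∫_{3}^{6} f(x) dx
where f(x) = \frac{128 x^{4} e^{- 4 x}}{3}
= \frac{-16441 + 1237 e^{12}}{e^{24}}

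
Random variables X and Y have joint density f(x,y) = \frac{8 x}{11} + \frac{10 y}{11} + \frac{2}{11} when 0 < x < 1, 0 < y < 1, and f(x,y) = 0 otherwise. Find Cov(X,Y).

E[XY] = ∫∫ xy × f(x,y) dx dy = \frac{7}{22}
E[X] = \frac{37}{66}
E[Y] = \frac{19}{33}
Cov(X,Y) = E[XY] - E[X]E[Y] = - \frac{5}{1089}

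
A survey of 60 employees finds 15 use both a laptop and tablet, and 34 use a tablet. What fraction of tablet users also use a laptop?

P(A ∩ B) = 15/60 = 1/4
P(B) = 34/60 = 17/30
P(A|B) = P(A ∩ B) / P(B) = (1/4) / (17/30) = 15/34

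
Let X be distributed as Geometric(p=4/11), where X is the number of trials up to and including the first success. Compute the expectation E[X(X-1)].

E[X(X-1)] = E[X² - X] = E[X²] - E[X]
E[X] = \frac{11}{4}
E[X²] = Var(X) + (E[X])² = \frac{77}{16} + (\frac{11}{4})² = \frac{99}{8}
E[X(X-1)] = \frac{99}{8} - \frac{11}{4} = \frac{77}{8}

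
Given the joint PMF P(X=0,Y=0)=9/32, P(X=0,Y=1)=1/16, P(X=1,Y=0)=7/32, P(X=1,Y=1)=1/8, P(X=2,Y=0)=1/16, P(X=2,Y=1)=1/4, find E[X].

First find marginal of X:
P(X=0) = 11/32
P(X=1) = 11/32
P(X=2) = 5/16
E[X] = 0 × 11/32 + 1 × 11/32 + 2 × 5/16 = 31/32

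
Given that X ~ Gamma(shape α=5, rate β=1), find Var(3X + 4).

For X ~ Gamma(shape α=5, rate β=1):
Var(X) = 5
Var(3X + 4) = (3)² × Var(X) = 9 × 5 = 45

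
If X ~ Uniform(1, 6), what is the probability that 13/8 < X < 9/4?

P(13/8 < X < 9/4) = ∫_{13/8}^{9/4} f(x) dx
where f(x) = \frac{1}{5}
= \frac{1}{8}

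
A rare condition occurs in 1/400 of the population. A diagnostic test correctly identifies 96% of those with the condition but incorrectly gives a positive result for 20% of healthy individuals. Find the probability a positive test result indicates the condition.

Let D = the rare event, + = positive/flagged.
P(D) = 1/400
P(+|D) = 96/100 = 24/25
P(+|D') = 20/100 = 1/5
P(+) = P(+|D)P(D) + P(+|D')P(D')
     = \frac{24}{25} × \frac{1}{400} + \frac{1}{5} × \frac{399}{400}
     = \frac{2019}{10000}
P(D|+) = P(+|D)P(D)/P(+) = \frac{8}{673}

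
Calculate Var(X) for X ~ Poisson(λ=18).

For X ~ Poisson(λ=18):
Var(X) = 18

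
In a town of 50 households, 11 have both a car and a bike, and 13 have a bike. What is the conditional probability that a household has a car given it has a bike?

P(A ∩ B) = 11/50
P(B) = 13/50
P(A|B) = P(A ∩ B) / P(B) = (11/50) / (13/50) = 11/13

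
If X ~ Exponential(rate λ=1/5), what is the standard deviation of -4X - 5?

For X ~ Exponential(rate λ=1/5):
Var(X) = 25
SD(X) = √(Var(X)) = √(25) = 5
SD(-4X - 5) = |-4| × SD(X) = 4 × 5 = 20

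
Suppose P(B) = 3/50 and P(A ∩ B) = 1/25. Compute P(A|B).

P(A|B) = P(A ∩ B) / P(B)
= (1/25) / (3/50)
= 2/3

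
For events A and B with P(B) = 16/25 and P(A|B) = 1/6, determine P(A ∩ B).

By definition, P(A|B) = P(A ∩ B) / P(B)
So P(A ∩ B) = P(A|B) × P(B)
= 1/6 × 16/25
= 8/75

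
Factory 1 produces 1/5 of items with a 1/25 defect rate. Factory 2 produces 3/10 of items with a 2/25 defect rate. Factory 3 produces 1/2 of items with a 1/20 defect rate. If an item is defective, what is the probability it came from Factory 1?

Using Bayes' theorem:
P(F1) = 1/5, P(D|F1) = 1/25
P(F2) = 3/10, P(D|F2) = 2/25
P(F3) = 1/2, P(D|F3) = 1/20
P(D) = P(D|F1)P(F1) + P(D|F2)P(F2) + P(D|F3)P(F3)
     = \frac{57}{1000}
P(F1|D) = P(D|F1)P(F1) / P(D)
= \frac{8}{57}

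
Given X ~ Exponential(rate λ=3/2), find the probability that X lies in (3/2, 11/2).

P(3/2 < X < 11/2) = ∫_{3/2}^{11/2} f(x) dx
where f(x) = \frac{3 e^{- \frac{3 x}{2}}}{2}
= - \frac{1 - e^{6}}{e^{\frac{33}{4}}}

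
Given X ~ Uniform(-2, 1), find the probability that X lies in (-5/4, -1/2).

P(-5/4 < X < -1/2) = ∫_{-5/4}^{-1/2} f(x) dx
where f(x) = \frac{1}{3}
= \frac{1}{4}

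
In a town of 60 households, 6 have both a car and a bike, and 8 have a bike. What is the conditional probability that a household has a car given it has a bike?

P(A ∩ B) = 6/60 = 1/10
P(B) = 8/60 = 2/15
P(A|B) = P(A ∩ B) / P(B) = (1/10) / (2/15) = 3/4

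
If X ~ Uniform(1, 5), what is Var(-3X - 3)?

For X ~ Uniform(1, 5):
Var(X) = \frac{4}{3}
Var(-3X - 3) = (-3)² × Var(X) = 9 × \frac{4}{3} = 12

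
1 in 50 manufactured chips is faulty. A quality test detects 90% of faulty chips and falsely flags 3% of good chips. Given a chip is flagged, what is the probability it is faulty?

Let D = the rare event, + = positive/flagged.
P(D) = 1/50
P(+|D) = 90/100 = 9/10
P(+|D') = 3/100
P(+) = P(+|D)P(D) + P(+|D')P(D')
     = \frac{9}{10} × \frac{1}{50} + \frac{3}{100} × \frac{49}{50}
     = \frac{237}{5000}
P(D|+) = P(+|D)P(D)/P(+) = \frac{30}{79}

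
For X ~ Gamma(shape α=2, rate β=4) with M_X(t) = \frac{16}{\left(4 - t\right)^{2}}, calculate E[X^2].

To find E[X^2], compute M^(2)(0):
M^(1)(t) = \frac{32}{\left(4 - t\right)^{3}}
M^(2)(t) = \frac{96}{\left(4 - t\right)^{4}}
M^(2)(0) = \frac{3}{8}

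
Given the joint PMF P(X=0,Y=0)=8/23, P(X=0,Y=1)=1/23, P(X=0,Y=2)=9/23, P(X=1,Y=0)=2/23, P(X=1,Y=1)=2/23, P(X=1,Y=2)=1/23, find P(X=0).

P(X=0) = P(X=0,Y=0) + P(X=0,Y=1) + P(X=0,Y=2)
= 8/23 + 1/23 + 9/23
= 18/23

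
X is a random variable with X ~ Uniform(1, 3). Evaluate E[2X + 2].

For X ~ Uniform(1, 3):
E[X] = 2
E[2X + 2] = 2 × E[X] + 2 = 6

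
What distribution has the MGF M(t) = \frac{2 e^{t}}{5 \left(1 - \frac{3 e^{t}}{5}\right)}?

The MGF M(t) = \frac{2 e^{t}}{5 \left(1 - \frac{3 e^{t}}{5}\right)} is the standard form for the Geometric distribution.
Comparing with the known MGF formula identifies: Geometric(p=2/5), X = trial number of first success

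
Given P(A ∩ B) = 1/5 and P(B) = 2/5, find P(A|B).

P(A|B) = P(A ∩ B) / P(B)
= (1/5) / (2/5)
= 1/2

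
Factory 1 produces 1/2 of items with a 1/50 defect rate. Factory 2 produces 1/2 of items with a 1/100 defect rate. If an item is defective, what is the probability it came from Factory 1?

Using Bayes' theorem:
P(F1) = 1/2, P(D|F1) = 1/50
P(F2) = 1/2, P(D|F2) = 1/100
P(D) = P(D|F1)P(F1) + P(D|F2)P(F2)
     = \frac{3}{200}
P(F1|D) = P(D|F1)P(F1) / P(D)
= \frac{2}{3}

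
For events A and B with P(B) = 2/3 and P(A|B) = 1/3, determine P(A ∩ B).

By definition, P(A|B) = P(A ∩ B) / P(B)
So P(A ∩ B) = P(A|B) × P(B)
= 1/3 × 2/3
= 2/9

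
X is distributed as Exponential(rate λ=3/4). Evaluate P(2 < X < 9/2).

P(2 < X < 9/2) = ∫_{2}^{9/2} f(x) dx
where f(x) = \frac{3 e^{- \frac{3 x}{4}}}{4}
= - \frac{1}{e^{\frac{27}{8}}} + e^{- \frac{3}{2}}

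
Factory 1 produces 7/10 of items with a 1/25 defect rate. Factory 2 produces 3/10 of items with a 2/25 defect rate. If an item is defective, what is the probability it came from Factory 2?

Using Bayes' theorem:
P(F1) = 7/10, P(D|F1) = 1/25
P(F2) = 3/10, P(D|F2) = 2/25
P(D) = P(D|F1)P(F1) + P(D|F2)P(F2)
     = \frac{13}{250}
P(F2|D) = P(D|F2)P(F2) / P(D)
= \frac{6}{13}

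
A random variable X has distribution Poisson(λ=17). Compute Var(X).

For X ~ Poisson(λ=17):
Var(X) = 17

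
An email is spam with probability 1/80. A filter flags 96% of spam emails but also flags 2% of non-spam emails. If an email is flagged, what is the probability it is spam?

Let D = the rare event, + = positive/flagged.
P(D) = 1/80
P(+|D) = 96/100 = 24/25
P(+|D') = 2/100 = 1/50
P(+) = P(+|D)P(D) + P(+|D')P(D')
     = \frac{24}{25} × \frac{1}{80} + \frac{1}{50} × \frac{79}{80}
     = \frac{127}{4000}
P(D|+) = P(+|D)P(D)/P(+) = \frac{48}{127}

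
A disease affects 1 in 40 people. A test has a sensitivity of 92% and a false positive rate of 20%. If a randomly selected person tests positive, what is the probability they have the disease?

Let D = the rare event, + = positive/flagged.
P(D) = 1/40
P(+|D) = 92/100 = 23/25
P(+|D') = 20/100 = 1/5
P(+) = P(+|D)P(D) + P(+|D')P(D')
     = \frac{23}{25} × \frac{1}{40} + \frac{1}{5} × \frac{39}{40}
     = \frac{109}{500}
P(D|+) = P(+|D)P(D)/P(+) = \frac{23}{218}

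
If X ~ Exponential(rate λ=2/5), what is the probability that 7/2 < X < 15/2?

P(7/2 < X < 15/2) = ∫_{7/2}^{15/2} f(x) dx
where f(x) = \frac{2 e^{- \frac{2 x}{5}}}{5}
= - \frac{1}{e^{3}} + e^{- \frac{7}{5}}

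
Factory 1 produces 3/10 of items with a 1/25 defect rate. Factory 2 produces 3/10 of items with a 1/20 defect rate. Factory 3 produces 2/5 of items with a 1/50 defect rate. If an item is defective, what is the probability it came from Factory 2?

Using Bayes' theorem:
P(F1) = 3/10, P(D|F1) = 1/25
P(F2) = 3/10, P(D|F2) = 1/20
P(F3) = 2/5, P(D|F3) = 1/50
P(D) = P(D|F1)P(F1) + P(D|F2)P(F2) + P(D|F3)P(F3)
     = \frac{7}{200}
P(F2|D) = P(D|F2)P(F2) / P(D)
= \frac{3}{7}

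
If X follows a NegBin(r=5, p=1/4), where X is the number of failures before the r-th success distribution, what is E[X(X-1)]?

E[X(X-1)] = E[X² - X] = E[X²] - E[X]
E[X] = 15
E[X²] = Var(X) + (E[X])² = 60 + (15)² = 285
E[X(X-1)] = 285 - 15 = 270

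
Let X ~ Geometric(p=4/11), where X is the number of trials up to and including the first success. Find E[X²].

Using the identity E[X²] = Var(X) + (E[X])²:
E[X] = \frac{11}{4}
Var(X) = \frac{77}{16}
E[X²] = \frac{77}{16} + (\frac{11}{4})²
= \frac{99}{8}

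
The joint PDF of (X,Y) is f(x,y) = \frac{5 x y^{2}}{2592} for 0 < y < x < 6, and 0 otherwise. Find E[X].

f_X(x) = ∫_0^x \frac{5 x y^{2}}{2592} dy = \frac{5 x^{4}}{7776}
E[X] = ∫_0^6 x × (\frac{5 x^{4}}{7776}) dx = 5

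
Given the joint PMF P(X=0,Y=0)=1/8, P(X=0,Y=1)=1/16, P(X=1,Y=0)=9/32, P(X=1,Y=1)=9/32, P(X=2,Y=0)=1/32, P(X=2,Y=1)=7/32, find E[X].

First find marginal of X:
P(X=0) = 3/16
P(X=1) = 9/16
P(X=2) = 1/4
E[X] = 0 × 3/16 + 1 × 9/16 + 2 × 1/4 = 17/16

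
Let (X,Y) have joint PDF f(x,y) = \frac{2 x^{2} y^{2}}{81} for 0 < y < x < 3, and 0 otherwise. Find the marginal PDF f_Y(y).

f_Y(y) = ∫_y^3 \frac{2 x^{2} y^{2}}{81} dx = \frac{2 y^{2} \left(27 - y^{3}\right)}{243}
for 0 < y < 3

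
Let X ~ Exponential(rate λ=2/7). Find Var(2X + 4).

For X ~ Exponential(rate λ=2/7):
Var(X) = \frac{49}{4}
Var(2X + 4) = (2)² × Var(X) = 4 × \frac{49}{4} = 49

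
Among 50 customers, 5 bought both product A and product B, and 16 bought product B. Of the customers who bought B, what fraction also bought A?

P(A ∩ B) = 5/50 = 1/10
P(B) = 16/50 = 8/25
P(A|B) = P(A ∩ B) / P(B) = (1/10) / (8/25) = 5/16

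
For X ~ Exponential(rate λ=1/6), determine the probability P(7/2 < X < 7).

P(7/2 < X < 7) = ∫_{7/2}^{7} f(x) dx
where f(x) = \frac{e^{- \frac{x}{6}}}{6}
= - \frac{1}{e^{\frac{7}{6}}} + e^{- \frac{7}{12}}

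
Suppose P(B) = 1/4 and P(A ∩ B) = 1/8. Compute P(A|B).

P(A|B) = P(A ∩ B) / P(B)
= (1/8) / (1/4)
= 1/2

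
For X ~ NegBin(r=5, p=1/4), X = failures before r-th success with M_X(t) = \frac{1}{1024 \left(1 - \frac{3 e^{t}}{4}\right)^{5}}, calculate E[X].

To find E[X], compute M^(1)(0):
M^(1)(t) = \frac{15 e^{t}}{4096 \left(1 - \frac{3 e^{t}}{4}\right)^{6}}
M^(1)(0) = 15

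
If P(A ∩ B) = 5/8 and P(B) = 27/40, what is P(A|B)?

P(A|B) = P(A ∩ B) / P(B)
= (5/8) / (27/40)
= 25/27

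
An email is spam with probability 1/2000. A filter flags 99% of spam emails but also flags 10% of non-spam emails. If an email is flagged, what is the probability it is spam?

Let D = the rare event, + = positive/flagged.
P(D) = 1/2000
P(+|D) = 99/100
P(+|D') = 10/100 = 1/10
P(+) = P(+|D)P(D) + P(+|D')P(D')
     = \frac{99}{100} × \frac{1}{2000} + \frac{1}{10} × \frac{1999}{2000}
     = \frac{20089}{200000}
P(D|+) = P(+|D)P(D)/P(+) = \frac{99}{20089}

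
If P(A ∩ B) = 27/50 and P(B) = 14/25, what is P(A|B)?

P(A|B) = P(A ∩ B) / P(B)
= (27/50) / (14/25)
= 27/28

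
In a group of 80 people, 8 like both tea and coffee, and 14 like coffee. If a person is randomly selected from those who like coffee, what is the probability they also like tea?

P(A ∩ B) = 8/80 = 1/10
P(B) = 14/80 = 7/40
P(A|B) = P(A ∩ B) / P(B) = (1/10) / (7/40) = 4/7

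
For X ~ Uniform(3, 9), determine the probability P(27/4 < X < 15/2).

P(27/4 < X < 15/2) = ∫_{27/4}^{15/2} f(x) dx
where f(x) = \frac{1}{6}
= \frac{1}{8}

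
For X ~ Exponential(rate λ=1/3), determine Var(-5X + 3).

For X ~ Exponential(rate λ=1/3):
Var(X) = 9
Var(-5X + 3) = (-5)² × Var(X) = 25 × 9 = 225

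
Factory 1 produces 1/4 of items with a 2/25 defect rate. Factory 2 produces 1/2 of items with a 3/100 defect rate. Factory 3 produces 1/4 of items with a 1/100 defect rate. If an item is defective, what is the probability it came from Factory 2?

Using Bayes' theorem:
P(F1) = 1/4, P(D|F1) = 2/25
P(F2) = 1/2, P(D|F2) = 3/100
P(F3) = 1/4, P(D|F3) = 1/100
P(D) = P(D|F1)P(F1) + P(D|F2)P(F2) + P(D|F3)P(F3)
     = \frac{3}{80}
P(F2|D) = P(D|F2)P(F2) / P(D)
= \frac{2}{5}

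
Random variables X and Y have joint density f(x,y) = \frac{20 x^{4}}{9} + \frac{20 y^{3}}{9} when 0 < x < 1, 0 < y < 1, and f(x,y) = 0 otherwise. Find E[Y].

E[Y] = ∫_0^1 ∫_0^1 y × f(x,y) dx dy
= \frac{2}{3}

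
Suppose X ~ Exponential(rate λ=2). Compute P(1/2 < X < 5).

P(1/2 < X < 5) = ∫_{1/2}^{5} f(x) dx
where f(x) = 2 e^{- 2 x}
= - \frac{1 - e^{9}}{e^{10}}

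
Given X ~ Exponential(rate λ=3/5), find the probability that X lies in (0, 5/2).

P(0 < X < 5/2) = ∫_{0}^{5/2} f(x) dx
where f(x) = \frac{3 e^{- \frac{3 x}{5}}}{5}
= 1 - e^{- \frac{3}{2}}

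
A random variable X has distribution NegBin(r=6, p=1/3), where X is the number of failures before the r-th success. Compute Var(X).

For X ~ NegBin(r=6, p=1/3), where X is the number of failures before the r-th success:
Var(X) = 36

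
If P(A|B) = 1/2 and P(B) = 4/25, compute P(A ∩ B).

By definition, P(A|B) = P(A ∩ B) / P(B)
So P(A ∩ B) = P(A|B) × P(B)
= 1/2 × 4/25
= 2/25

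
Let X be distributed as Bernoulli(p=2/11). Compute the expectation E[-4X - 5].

For X ~ Bernoulli(p=2/11):
E[X] = \frac{2}{11}
E[-4X - 5] = -4 × E[X] - 5 = - \frac{63}{11}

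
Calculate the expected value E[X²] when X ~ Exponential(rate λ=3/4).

Using the identity E[X²] = Var(X) + (E[X])²:
E[X] = \frac{4}{3}
Var(X) = \frac{16}{9}
E[X²] = \frac{16}{9} + (\frac{4}{3})²
= \frac{32}{9}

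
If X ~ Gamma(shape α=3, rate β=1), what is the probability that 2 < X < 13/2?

P(2 < X < 13/2) = ∫_{2}^{13/2} f(x) dx
where f(x) = \frac{x^{2} e^{- x}}{2}
= - \frac{229}{8 e^{\frac{13}{2}}} + \frac{5}{e^{2}}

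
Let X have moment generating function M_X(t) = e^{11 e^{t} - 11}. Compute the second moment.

To find E[X^2], compute M^(2)(0):
M^(1)(t) = 11 e^{t} e^{11 e^{t} - 11}
M^(2)(t) = 121 e^{2 t} e^{11 e^{t} - 11} + 11 e^{t} e^{11 e^{t} - 11}
M^(2)(0) = 132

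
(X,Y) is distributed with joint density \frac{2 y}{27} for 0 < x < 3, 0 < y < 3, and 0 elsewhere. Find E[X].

f_X(x) = ∫_0^3 \frac{2 y}{27} dy = \frac{1}{3}
E[X] = ∫_0^3 x × (\frac{1}{3}) dx = \frac{3}{2}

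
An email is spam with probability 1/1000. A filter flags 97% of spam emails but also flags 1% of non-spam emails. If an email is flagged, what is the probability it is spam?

Let D = the rare event, + = positive/flagged.
P(D) = 1/1000
P(+|D) = 97/100
P(+|D') = 1/100
P(+) = P(+|D)P(D) + P(+|D')P(D')
     = \frac{97}{100} × \frac{1}{1000} + \frac{1}{100} × \frac{999}{1000}
     = \frac{137}{12500}
P(D|+) = P(+|D)P(D)/P(+) = \frac{97}{1096}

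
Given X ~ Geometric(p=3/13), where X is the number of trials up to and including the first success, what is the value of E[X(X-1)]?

E[X(X-1)] = E[X² - X] = E[X²] - E[X]
E[X] = \frac{13}{3}
E[X²] = Var(X) + (E[X])² = \frac{130}{9} + (\frac{13}{3})² = \frac{299}{9}
E[X(X-1)] = \frac{299}{9} - \frac{13}{3} = \frac{260}{9}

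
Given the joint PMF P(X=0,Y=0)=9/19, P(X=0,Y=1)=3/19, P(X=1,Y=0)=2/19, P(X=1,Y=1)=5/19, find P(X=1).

P(X=1) = P(X=1,Y=0) + P(X=1,Y=1)
= 2/19 + 5/19
= 7/19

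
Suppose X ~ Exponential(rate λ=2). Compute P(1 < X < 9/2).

P(1 < X < 9/2) = ∫_{1}^{9/2} f(x) dx
where f(x) = 2 e^{- 2 x}
= - \frac{1 - e^{7}}{e^{9}}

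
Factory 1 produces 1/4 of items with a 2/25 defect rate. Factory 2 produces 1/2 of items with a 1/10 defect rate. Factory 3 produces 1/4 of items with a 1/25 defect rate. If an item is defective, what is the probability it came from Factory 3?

Using Bayes' theorem:
P(F1) = 1/4, P(D|F1) = 2/25
P(F2) = 1/2, P(D|F2) = 1/10
P(F3) = 1/4, P(D|F3) = 1/25
P(D) = P(D|F1)P(F1) + P(D|F2)P(F2) + P(D|F3)P(F3)
     = \frac{2}{25}
P(F3|D) = P(D|F3)P(F3) / P(D)
= \frac{1}{8}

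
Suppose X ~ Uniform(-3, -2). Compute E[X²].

Using the identity E[X²] = Var(X) + (E[X])²:
E[X] = - \frac{5}{2}
Var(X) = \frac{1}{12}
E[X²] = \frac{1}{12} + (- \frac{5}{2})²
= \frac{19}{3}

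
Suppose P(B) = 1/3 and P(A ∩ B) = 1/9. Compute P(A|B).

P(A|B) = P(A ∩ B) / P(B)
= (1/9) / (1/3)
= 1/3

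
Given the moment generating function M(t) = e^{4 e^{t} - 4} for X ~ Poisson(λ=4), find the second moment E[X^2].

To find E[X^2], compute M^(2)(0):
M^(1)(t) = 4 e^{t} e^{4 e^{t} - 4}
M^(2)(t) = 16 e^{2 t} e^{4 e^{t} - 4} + 4 e^{t} e^{4 e^{t} - 4}
M^(2)(0) = 20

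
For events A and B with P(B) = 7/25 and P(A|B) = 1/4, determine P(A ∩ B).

By definition, P(A|B) = P(A ∩ B) / P(B)
So P(A ∩ B) = P(A|B) × P(B)
= 1/4 × 7/25
= 7/100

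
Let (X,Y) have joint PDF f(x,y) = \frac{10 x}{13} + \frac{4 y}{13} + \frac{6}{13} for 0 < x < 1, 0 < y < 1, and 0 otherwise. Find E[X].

E[X] = ∫_0^1 ∫_0^1 x × f(x,y) dy dx
= ∫_0^1 ∫_0^1 x × (\frac{10 x}{13} + \frac{4 y}{13} + \frac{6}{13}) dy dx
= \frac{22}{39}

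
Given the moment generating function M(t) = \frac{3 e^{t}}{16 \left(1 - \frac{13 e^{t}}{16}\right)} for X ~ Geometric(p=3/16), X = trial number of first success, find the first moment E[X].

To find E[X], compute M^(1)(0):
M^(1)(t) = \frac{3 e^{t}}{16 \left(1 - \frac{13 e^{t}}{16}\right)} + \frac{39 e^{2 t}}{256 \left(1 - \frac{13 e^{t}}{16}\right)^{2}}
M^(1)(0) = \frac{16}{3}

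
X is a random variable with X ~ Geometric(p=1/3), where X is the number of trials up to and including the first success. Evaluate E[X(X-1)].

E[X(X-1)] = E[X² - X] = E[X²] - E[X]
E[X] = 3
E[X²] = Var(X) + (E[X])² = 6 + (3)² = 15
E[X(X-1)] = 15 - 3 = 12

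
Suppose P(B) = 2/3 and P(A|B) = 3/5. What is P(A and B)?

By definition, P(A|B) = P(A ∩ B) / P(B)
So P(A ∩ B) = P(A|B) × P(B)
= 3/5 × 2/3
= 2/5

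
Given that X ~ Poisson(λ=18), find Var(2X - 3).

For X ~ Poisson(λ=18):
Var(X) = 18
Var(2X - 3) = (2)² × Var(X) = 4 × 18 = 72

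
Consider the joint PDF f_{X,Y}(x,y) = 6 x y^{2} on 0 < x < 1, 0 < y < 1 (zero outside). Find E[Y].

E[Y] = ∫_0^1 ∫_0^1 y × f(x,y) dx dy
= \frac{3}{4}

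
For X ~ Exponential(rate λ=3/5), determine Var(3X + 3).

For X ~ Exponential(rate λ=3/5):
Var(X) = \frac{25}{9}
Var(3X + 3) = (3)² × Var(X) = 9 × \frac{25}{9} = 25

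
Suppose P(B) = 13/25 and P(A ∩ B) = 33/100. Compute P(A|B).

P(A|B) = P(A ∩ B) / P(B)
= (33/100) / (13/25)
= 33/52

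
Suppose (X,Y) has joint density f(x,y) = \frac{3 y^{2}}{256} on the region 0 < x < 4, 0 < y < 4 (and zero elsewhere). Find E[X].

f_X(x) = ∫_0^4 \frac{3 y^{2}}{256} dy = \frac{1}{4}
E[X] = ∫_0^4 x × (\frac{1}{4}) dx = 2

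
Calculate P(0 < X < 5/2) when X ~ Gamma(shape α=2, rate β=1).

P(0 < X < 5/2) = ∫_{0}^{5/2} f(x) dx
where f(x) = x e^{- x}
= 1 - \frac{7}{2 e^{\frac{5}{2}}}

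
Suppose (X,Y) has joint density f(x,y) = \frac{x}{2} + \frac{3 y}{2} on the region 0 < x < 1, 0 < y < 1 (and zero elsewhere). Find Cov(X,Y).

E[XY] = ∫∫ xy × f(x,y) dx dy = \frac{1}{3}
E[X] = \frac{13}{24}
E[Y] = \frac{5}{8}
Cov(X,Y) = E[XY] - E[X]E[Y] = - \frac{1}{192}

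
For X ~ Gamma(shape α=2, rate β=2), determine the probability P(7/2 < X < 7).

P(7/2 < X < 7) = ∫_{7/2}^{7} f(x) dx
where f(x) = 4 x e^{- 2 x}
= \frac{-15 + 8 e^{7}}{e^{14}}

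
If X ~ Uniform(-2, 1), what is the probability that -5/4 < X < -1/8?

P(-5/4 < X < -1/8) = ∫_{-5/4}^{-1/8} f(x) dx
where f(x) = \frac{1}{3}
= \frac{3}{8}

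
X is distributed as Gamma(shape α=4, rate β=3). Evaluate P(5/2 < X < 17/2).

P(5/2 < X < 17/2) = ∫_{5/2}^{17/2} f(x) dx
where f(x) = \frac{27 x^{3} e^{- 3 x}}{2}
= \frac{-49843 + 1711 e^{18}}{16 e^{\frac{51}{2}}}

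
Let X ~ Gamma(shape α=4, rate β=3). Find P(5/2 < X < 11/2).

P(5/2 < X < 11/2) = ∫_{5/2}^{11/2} f(x) dx
where f(x) = \frac{27 x^{3} e^{- 3 x}}{2}
= \frac{-14437 + 1711 e^{9}}{16 e^{\frac{33}{2}}}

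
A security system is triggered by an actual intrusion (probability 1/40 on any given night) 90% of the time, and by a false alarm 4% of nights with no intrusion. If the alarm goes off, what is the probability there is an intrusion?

Let D = the rare event, + = positive/flagged.
P(D) = 1/40
P(+|D) = 90/100 = 9/10
P(+|D') = 4/100 = 1/25
P(+) = P(+|D)P(D) + P(+|D')P(D')
     = \frac{9}{10} × \frac{1}{40} + \frac{1}{25} × \frac{39}{40}
     = \frac{123}{2000}
P(D|+) = P(+|D)P(D)/P(+) = \frac{15}{41}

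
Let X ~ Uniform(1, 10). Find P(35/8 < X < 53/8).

P(35/8 < X < 53/8) = ∫_{35/8}^{53/8} f(x) dx
where f(x) = \frac{1}{9}
= \frac{1}{4}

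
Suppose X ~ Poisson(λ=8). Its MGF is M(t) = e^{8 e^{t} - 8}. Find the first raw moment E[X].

To find E[X], compute M^(1)(0):
M^(1)(t) = 8 e^{t} e^{8 e^{t} - 8}
M^(1)(0) = 8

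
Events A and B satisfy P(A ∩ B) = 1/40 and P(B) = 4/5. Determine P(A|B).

P(A|B) = P(A ∩ B) / P(B)
= (1/40) / (4/5)
= 1/32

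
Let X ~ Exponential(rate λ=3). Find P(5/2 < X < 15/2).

P(5/2 < X < 15/2) = ∫_{5/2}^{15/2} f(x) dx
where f(x) = 3 e^{- 3 x}
= - \frac{1 - e^{15}}{e^{\frac{45}{2}}}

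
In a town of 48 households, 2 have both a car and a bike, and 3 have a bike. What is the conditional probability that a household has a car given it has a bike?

P(A ∩ B) = 2/48 = 1/24
P(B) = 3/48 = 1/16
P(A|B) = P(A ∩ B) / P(B) = (1/24) / (1/16) = 2/3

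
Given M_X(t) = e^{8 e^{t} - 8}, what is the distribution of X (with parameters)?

The MGF M(t) = e^{8 e^{t} - 8} is the standard form for the Poisson distribution.
Comparing with the known MGF formula identifies: Poisson(λ=8)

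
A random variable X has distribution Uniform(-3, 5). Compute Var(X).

For X ~ Uniform(-3, 5):
Var(X) = \frac{16}{3}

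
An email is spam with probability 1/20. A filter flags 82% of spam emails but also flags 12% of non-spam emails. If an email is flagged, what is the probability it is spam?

Let D = the rare event, + = positive/flagged.
P(D) = 1/20
P(+|D) = 82/100 = 41/50
P(+|D') = 12/100 = 3/25
P(+) = P(+|D)P(D) + P(+|D')P(D')
     = \frac{41}{50} × \frac{1}{20} + \frac{3}{25} × \frac{19}{20}
     = \frac{31}{200}
P(D|+) = P(+|D)P(D)/P(+) = \frac{41}{155}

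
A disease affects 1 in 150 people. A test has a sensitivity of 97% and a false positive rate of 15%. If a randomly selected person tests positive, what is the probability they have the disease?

Let D = the rare event, + = positive/flagged.
P(D) = 1/150
P(+|D) = 97/100
P(+|D') = 15/100 = 3/20
P(+) = P(+|D)P(D) + P(+|D')P(D')
     = \frac{97}{100} × \frac{1}{150} + \frac{3}{20} × \frac{149}{150}
     = \frac{583}{3750}
P(D|+) = P(+|D)P(D)/P(+) = \frac{97}{2332}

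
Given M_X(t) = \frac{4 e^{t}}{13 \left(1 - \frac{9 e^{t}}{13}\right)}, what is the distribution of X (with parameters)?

The MGF M(t) = \frac{4 e^{t}}{13 \left(1 - \frac{9 e^{t}}{13}\right)} is the standard form for the Geometric distribution.
Comparing with the known MGF formula identifies: Geometric(p=4/13), X = trial number of first success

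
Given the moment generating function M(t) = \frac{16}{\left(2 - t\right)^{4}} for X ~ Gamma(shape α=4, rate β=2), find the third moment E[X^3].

To find E[X^3], compute M^(3)(0):
M^(1)(t) = \frac{64}{\left(2 - t\right)^{5}}
M^(2)(t) = \frac{320}{\left(2 - t\right)^{6}}
M^(3)(t) = \frac{1920}{\left(2 - t\right)^{7}}
M^(3)(0) = 15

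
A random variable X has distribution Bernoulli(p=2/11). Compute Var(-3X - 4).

For X ~ Bernoulli(p=2/11):
Var(X) = \frac{18}{121}
Var(-3X - 4) = (-3)² × Var(X) = 9 × \frac{18}{121} = \frac{162}{121}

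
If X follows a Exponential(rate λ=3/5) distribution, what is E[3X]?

For X ~ Exponential(rate λ=3/5):
E[X] = \frac{5}{3}
E[3X] = 3 × E[X] + 0 = 5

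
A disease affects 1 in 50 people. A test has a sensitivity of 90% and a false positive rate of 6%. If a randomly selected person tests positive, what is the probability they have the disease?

Let D = the rare event, + = positive/flagged.
P(D) = 1/50
P(+|D) = 90/100 = 9/10
P(+|D') = 6/100 = 3/50
P(+) = P(+|D)P(D) + P(+|D')P(D')
     = \frac{9}{10} × \frac{1}{50} + \frac{3}{50} × \frac{49}{50}
     = \frac{48}{625}
P(D|+) = P(+|D)P(D)/P(+) = \frac{15}{64}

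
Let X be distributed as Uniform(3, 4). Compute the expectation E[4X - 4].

For X ~ Uniform(3, 4):
E[X] = \frac{7}{2}
E[4X - 4] = 4 × E[X] - 4 = 10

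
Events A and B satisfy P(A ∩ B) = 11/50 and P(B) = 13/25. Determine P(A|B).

P(A|B) = P(A ∩ B) / P(B)
= (11/50) / (13/25)
= 11/26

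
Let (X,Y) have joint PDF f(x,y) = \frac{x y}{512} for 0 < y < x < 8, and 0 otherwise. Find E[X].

f_X(x) = ∫_0^x \frac{x y}{512} dy = \frac{x^{3}}{1024}
E[X] = ∫_0^8 x × (\frac{x^{3}}{1024}) dx = \frac{32}{5}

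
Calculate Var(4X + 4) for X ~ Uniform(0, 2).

For X ~ Uniform(0, 2):
Var(X) = \frac{1}{3}
Var(4X + 4) = (4)² × Var(X) = 16 × \frac{1}{3} = \frac{16}{3}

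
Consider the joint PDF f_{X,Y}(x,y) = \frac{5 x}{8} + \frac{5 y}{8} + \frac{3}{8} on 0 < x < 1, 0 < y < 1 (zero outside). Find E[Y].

E[Y] = ∫_0^1 ∫_0^1 y × f(x,y) dx dy
= \frac{53}{96}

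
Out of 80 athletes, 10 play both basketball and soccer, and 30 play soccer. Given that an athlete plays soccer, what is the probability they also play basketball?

P(A ∩ B) = 10/80 = 1/8
P(B) = 30/80 = 3/8
P(A|B) = P(A ∩ B) / P(B) = (1/8) / (3/8) = 1/3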